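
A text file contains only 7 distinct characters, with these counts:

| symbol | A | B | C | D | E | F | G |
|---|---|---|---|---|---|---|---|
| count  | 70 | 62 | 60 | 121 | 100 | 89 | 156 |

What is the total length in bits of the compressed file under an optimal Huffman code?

1818

Merge the two smallest weights repeatedly:
combine C(60), B(62) → 122
combine A(70), F(89) → 159
combine E(100), D(121) → 221
combine 122, G(156) → 278
combine 159, 221 → 380
combine 278, 380 → 658
Each symbol's bit-cost is frequency × depth; summing gives 1818 bits (equivalently 122 + 159 + 221 + 278 + 380 + 658).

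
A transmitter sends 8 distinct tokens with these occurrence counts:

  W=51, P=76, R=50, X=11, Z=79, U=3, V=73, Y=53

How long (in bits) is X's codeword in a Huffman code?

5

Repeatedly merge the two smallest:
U(3) + X(11) → 14
14 + R(50) → 64
W(51) + Y(53) → 104
64 + V(73) → 137
P(76) + Z(79) → 155
104 + 137 → 241
155 + 241 → 396
X's leaf is at depth 5, giving a 5-bit codeword.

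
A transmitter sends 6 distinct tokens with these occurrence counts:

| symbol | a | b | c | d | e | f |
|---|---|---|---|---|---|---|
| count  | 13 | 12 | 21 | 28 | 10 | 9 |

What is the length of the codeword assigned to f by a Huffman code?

3

Build the tree from the bottom:
f(9) + e(10) → 19
b(12) + a(13) → 25
19 + c(21) → 40
25 + d(28) → 53
40 + 53 → 93
f's leaf is at depth 3, giving a 3-bit codeword.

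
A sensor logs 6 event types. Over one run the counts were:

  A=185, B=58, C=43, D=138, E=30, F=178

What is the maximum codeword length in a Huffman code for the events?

4

Merge the two lowest-weight nodes at each step:
E(30) + C(43) → 73
B(58) + 73 → 131
131 + D(138) → 269
F(178) + A(185) → 363
269 + 363 → 632
Maximum depth reached is 4.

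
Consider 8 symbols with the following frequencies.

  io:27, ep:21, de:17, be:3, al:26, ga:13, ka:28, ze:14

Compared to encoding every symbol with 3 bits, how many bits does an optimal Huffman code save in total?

12

Fixed-length: 3 bits × 149 symbols = 447 bits.
Huffman merges:
merge be(3) and ga(13): 16
merge ze(14) and 16: 30
merge de(17) and ep(21): 38
merge al(26) and io(27): 53
merge ka(28) and 30: 58
merge 38 and 53: 91
merge 58 and 91: 149
Huffman total = 16 + 30 + 38 + 53 + 58 + 91 + 149 = 435 bits.
Saving = 447 − 435 = 12 bits.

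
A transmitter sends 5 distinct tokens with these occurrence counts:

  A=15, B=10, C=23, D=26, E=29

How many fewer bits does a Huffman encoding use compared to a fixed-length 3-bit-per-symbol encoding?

Fixed-length: 3 bits × 103 symbols = 309 bits.
Huffman merges:
combine B(10), A(15) → 25
combine C(23), 25 → 48
combine D(26), E(29) → 55
combine 48, 55 → 103
Huffman total = 25 + 48 + 55 + 103 = 231 bits.
Saving = 309 − 231 = 78 bits.

78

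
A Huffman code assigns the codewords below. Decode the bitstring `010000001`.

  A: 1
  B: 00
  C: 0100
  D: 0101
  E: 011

CBBA

Read left to right; each codeword is recognised as soon as it completes (prefix code):
  0100→C | 00→B | 00→B | 1→A
Decoded message: CBBA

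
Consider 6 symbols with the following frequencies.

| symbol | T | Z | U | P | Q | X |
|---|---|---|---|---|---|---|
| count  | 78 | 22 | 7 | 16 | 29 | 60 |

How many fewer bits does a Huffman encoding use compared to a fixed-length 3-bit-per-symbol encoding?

148

Fixed-length: 3 bits × 212 symbols = 636 bits.
Huffman merges:
combine U(7), P(16) → 23
combine Z(22), 23 → 45
combine Q(29), 45 → 74
combine X(60), 74 → 134
combine T(78), 134 → 212
Huffman total = 23 + 45 + 74 + 134 + 212 = 488 bits.
Saving = 636 − 488 = 148 bits.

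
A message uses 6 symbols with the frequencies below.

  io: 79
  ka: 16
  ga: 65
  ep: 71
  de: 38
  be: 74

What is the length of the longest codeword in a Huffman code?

4

Merge the two lowest-weight nodes at each step:
ka(16) + de(38) → 54
54 + ga(65) → 119
ep(71) + be(74) → 145
io(79) + 119 → 198
145 + 198 → 343
The first pair merged (ka, de) ends up deepest, at depth 4.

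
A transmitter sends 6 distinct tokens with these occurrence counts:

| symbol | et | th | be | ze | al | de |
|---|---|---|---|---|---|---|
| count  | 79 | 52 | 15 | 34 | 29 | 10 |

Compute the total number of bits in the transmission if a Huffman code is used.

Build the Huffman tree bottom-up:
merge de(10) and be(15): 25
merge 25 and al(29): 54
merge ze(34) and th(52): 86
merge 54 and et(79): 133
merge 86 and 133: 219
The encoded length is the sum of every internal node's weight: 25 + 54 + 86 + 133 + 219 = 517 bits.

517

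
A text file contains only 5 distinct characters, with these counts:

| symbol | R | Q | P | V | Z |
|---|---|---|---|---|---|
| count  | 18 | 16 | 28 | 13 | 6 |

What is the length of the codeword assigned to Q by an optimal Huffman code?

Huffman merges, smallest pair first:
merge Z(6) and V(13): 19
merge Q(16) and R(18): 34
merge 19 and P(28): 47
merge 34 and 47: 81
The subtree containing Q is merged 2 times, so code length = 2.

2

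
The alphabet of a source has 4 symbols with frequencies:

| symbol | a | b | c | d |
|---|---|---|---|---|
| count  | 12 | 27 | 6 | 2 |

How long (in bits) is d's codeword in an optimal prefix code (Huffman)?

Build the tree from the bottom:
combine d(2), c(6) → 8
combine 8, a(12) → 20
combine 20, b(27) → 47
The subtree containing d is merged 3 times, so code length = 3.

3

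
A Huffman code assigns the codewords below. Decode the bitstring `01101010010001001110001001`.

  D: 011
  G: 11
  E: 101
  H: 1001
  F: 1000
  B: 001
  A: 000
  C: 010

DCHAHGAH

Read left to right; each codeword is recognised as soon as it completes (prefix code):
  011→D | 010→C | 1001→H | 000→A | 1001→H | 11→G | 000→A | 1001→H
Decoded message: DCHAHGAH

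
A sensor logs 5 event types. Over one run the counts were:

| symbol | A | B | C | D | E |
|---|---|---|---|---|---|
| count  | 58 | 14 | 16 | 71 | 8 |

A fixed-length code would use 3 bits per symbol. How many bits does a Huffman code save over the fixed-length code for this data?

Fixed-length: 3 bits × 167 symbols = 501 bits.
Huffman merges:
merge E(8) and B(14): 22
merge C(16) and 22: 38
merge 38 and A(58): 96
merge D(71) and 96: 167
Huffman total = 22 + 38 + 96 + 167 = 323 bits.
Saving = 501 − 323 = 178 bits.

178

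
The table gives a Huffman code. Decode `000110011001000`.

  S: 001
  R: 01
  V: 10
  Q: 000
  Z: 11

QZSVRQ

Read left to right; each codeword is recognised as soon as it completes (prefix code):
  000→Q | 11→Z | 001→S | 10→V | 01→R | 000→Q
Decoded message: QZSVRQ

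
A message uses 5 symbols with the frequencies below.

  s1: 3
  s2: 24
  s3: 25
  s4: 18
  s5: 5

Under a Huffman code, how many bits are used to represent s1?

Repeatedly merge the two smallest:
merge s1(3) and s5(5): 8
merge 8 and s4(18): 26
merge s2(24) and s3(25): 49
merge 26 and 49: 75
The subtree containing s1 is merged 3 times, so code length = 3.

3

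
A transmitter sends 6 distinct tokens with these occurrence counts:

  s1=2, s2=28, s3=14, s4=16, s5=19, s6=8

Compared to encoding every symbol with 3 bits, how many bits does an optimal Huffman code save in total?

53

Fixed-length: 3 bits × 87 symbols = 261 bits.
Huffman merges:
combine s1(2), s6(8) → 10
combine 10, s3(14) → 24
combine s4(16), s5(19) → 35
combine 24, s2(28) → 52
combine 35, 52 → 87
Huffman total = 10 + 24 + 35 + 52 + 87 = 208 bits.
Saving = 261 − 208 = 53 bits.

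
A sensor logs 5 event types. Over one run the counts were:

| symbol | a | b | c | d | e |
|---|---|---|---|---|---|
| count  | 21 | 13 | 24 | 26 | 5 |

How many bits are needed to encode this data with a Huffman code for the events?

Build the Huffman tree bottom-up:
merge e(5) and b(13): 18
merge 18 and a(21): 39
merge c(24) and d(26): 50
merge 39 and 50: 89
The encoded length is the sum of every internal node's weight: 18 + 39 + 50 + 89 = 196 bits.

196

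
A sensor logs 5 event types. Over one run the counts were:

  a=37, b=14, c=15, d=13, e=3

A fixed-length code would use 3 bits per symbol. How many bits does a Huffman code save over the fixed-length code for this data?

74

Fixed-length: 3 bits × 82 symbols = 246 bits.
Huffman merges:
e(3) + d(13) → 16
b(14) + c(15) → 29
16 + 29 → 45
a(37) + 45 → 82
Huffman total = 16 + 29 + 45 + 82 = 172 bits.
Saving = 246 − 172 = 74 bits.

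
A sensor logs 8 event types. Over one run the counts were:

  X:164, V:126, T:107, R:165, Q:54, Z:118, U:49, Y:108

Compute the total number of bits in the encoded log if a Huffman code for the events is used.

2611

Build the Huffman tree bottom-up:
combine U(49), Q(54) → 103
combine 103, T(107) → 210
combine Y(108), Z(118) → 226
combine V(126), X(164) → 290
combine R(165), 210 → 375
combine 226, 290 → 516
combine 375, 516 → 891
Each symbol's bit-cost is frequency × depth; summing gives 2611 bits (equivalently 103 + 210 + 226 + 290 + 375 + 516 + 891).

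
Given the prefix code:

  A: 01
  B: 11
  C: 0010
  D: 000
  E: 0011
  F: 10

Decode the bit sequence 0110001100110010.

AFEEC

Read left to right; each codeword is recognised as soon as it completes (prefix code):
  01→A | 10→F | 0011→E | 0011→E | 0010→C
Decoded message: AFEEC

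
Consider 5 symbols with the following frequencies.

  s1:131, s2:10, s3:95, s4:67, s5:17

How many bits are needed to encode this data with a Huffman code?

630

Build the Huffman tree bottom-up:
combine s2(10), s5(17) → 27
combine 27, s4(67) → 94
combine 94, s3(95) → 189
combine s1(131), 189 → 320
Total encoded bits = sum of merged weights = 27 + 94 + 189 + 320 = 630.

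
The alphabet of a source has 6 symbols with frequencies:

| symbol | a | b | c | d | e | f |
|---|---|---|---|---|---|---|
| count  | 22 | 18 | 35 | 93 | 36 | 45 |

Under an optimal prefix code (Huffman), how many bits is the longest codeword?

4

Merge the two lowest-weight nodes at each step:
combine b(18), a(22) → 40
combine c(35), e(36) → 71
combine 40, f(45) → 85
combine 71, 85 → 156
combine d(93), 156 → 249
Maximum depth reached is 4.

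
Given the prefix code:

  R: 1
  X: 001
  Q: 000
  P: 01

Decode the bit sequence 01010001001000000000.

PPQRXQQQ

Read left to right; each codeword is recognised as soon as it completes (prefix code):
  01→P | 01→P | 000→Q | 1→R | 001→X | 000→Q | 000→Q | 000→Q
Decoded message: PPQRXQQQ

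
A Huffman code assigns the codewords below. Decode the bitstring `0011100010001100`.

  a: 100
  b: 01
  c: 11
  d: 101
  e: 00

Read left to right; each codeword is recognised as soon as it completes (prefix code):
  00→e | 11→c | 100→a | 01→b | 00→e | 01→b | 100→a
Decoded message: ecabeba

ecabeba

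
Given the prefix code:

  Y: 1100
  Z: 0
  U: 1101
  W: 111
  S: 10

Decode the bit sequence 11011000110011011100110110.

Read left to right; each codeword is recognised as soon as it completes (prefix code):
  1101→U | 10→S | 0→Z | 0→Z | 1100→Y | 1101→U | 1100→Y | 1101→U | 10→S
Decoded message: USZZYUYUS

USZZYUYUS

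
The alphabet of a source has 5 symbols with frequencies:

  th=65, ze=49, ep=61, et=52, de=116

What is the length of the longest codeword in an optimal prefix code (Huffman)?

Merge the two lowest-weight nodes at each step:
combine ze(49), et(52) → 101
combine ep(61), th(65) → 126
combine 101, de(116) → 217
combine 126, 217 → 343
The first pair merged (ze, et) ends up deepest, at depth 3.

3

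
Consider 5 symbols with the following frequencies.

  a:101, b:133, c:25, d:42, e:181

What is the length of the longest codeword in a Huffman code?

4

Merge the two lowest-weight nodes at each step:
c(25) + d(42) → 67
67 + a(101) → 168
b(133) + 168 → 301
e(181) + 301 → 482
Maximum depth reached is 4.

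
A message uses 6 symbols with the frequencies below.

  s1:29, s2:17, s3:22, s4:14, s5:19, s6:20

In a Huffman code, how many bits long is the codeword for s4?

Build the tree from the bottom:
combine s4(14), s2(17) → 31
combine s5(19), s6(20) → 39
combine s3(22), s1(29) → 51
combine 31, 39 → 70
combine 51, 70 → 121
s4's leaf is at depth 3, giving a 3-bit codeword.

3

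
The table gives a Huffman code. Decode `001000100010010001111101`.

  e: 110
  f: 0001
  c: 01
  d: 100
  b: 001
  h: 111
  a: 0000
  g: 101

bffbfhg

Read left to right; each codeword is recognised as soon as it completes (prefix code):
  001→b | 0001→f | 0001→f | 001→b | 0001→f | 111→h | 101→g
Decoded message: bffbfhg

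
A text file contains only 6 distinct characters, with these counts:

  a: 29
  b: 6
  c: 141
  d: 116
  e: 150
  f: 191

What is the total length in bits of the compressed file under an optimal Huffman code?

1452

Merge the two smallest weights repeatedly:
b(6) + a(29) → 35
35 + d(116) → 151
c(141) + e(150) → 291
151 + f(191) → 342
291 + 342 → 633
The encoded length is the sum of every internal node's weight: 35 + 151 + 291 + 342 + 633 = 1452 bits.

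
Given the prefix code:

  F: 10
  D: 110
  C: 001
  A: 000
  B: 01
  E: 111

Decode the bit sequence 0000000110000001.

Read left to right; each codeword is recognised as soon as it completes (prefix code):
  000→A | 000→A | 01→B | 10→F | 000→A | 001→C
Decoded message: AABFAC

AABFAC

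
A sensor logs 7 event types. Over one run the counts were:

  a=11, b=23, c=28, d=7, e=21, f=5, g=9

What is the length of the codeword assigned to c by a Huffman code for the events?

Build the tree from the bottom:
merge f(5) and d(7): 12
merge g(9) and a(11): 20
merge 12 and 20: 32
merge e(21) and b(23): 44
merge c(28) and 32: 60
merge 44 and 60: 104
c's leaf is at depth 2, giving a 2-bit codeword.

2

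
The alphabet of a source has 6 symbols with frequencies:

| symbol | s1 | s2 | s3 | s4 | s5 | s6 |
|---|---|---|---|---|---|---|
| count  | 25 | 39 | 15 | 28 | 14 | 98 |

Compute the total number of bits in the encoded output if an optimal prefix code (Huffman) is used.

490

Greedily combine the two least-frequent nodes:
s5(14) + s3(15) → 29
s1(25) + s4(28) → 53
29 + s2(39) → 68
53 + 68 → 121
s6(98) + 121 → 219
The encoded length is the sum of every internal node's weight: 29 + 53 + 68 + 121 + 219 = 490 bits.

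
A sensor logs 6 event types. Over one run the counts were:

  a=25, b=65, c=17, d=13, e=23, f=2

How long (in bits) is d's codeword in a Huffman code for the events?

4

Repeatedly merge the two smallest:
f(2) + d(13) → 15
15 + c(17) → 32
e(23) + a(25) → 48
32 + 48 → 80
b(65) + 80 → 145
d's leaf is at depth 4, giving a 4-bit codeword.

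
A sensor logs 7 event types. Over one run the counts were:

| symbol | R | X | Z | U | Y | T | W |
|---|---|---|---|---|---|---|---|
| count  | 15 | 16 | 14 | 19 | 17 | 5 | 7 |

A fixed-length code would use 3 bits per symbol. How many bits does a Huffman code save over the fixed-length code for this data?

24

Fixed-length: 3 bits × 93 symbols = 279 bits.
Huffman merges:
merge T(5) and W(7): 12
merge 12 and Z(14): 26
merge R(15) and X(16): 31
merge Y(17) and U(19): 36
merge 26 and 31: 57
merge 36 and 57: 93
Huffman total = 12 + 26 + 31 + 36 + 57 + 93 = 255 bits.
Saving = 279 − 255 = 24 bits.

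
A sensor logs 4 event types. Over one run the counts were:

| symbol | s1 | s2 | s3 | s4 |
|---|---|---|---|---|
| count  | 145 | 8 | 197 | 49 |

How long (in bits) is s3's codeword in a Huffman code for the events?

Huffman merges, smallest pair first:
combine s2(8), s4(49) → 57
combine 57, s1(145) → 202
combine s3(197), 202 → 399
s3 sits one level below the root: a 1-bit codeword.

1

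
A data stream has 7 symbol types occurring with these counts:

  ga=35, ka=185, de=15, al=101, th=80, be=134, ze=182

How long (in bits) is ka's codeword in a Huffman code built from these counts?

2

Huffman merges, smallest pair first:
combine de(15), ga(35) → 50
combine 50, th(80) → 130
combine al(101), 130 → 231
combine be(134), ze(182) → 316
combine ka(185), 231 → 416
combine 316, 416 → 732
ka sits 2 levels below the root, so its codeword is 2 bits.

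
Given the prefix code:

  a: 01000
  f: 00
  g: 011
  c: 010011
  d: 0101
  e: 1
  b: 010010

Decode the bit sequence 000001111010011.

Read left to right; each codeword is recognised as soon as it completes (prefix code):
  00→f | 00→f | 011→g | 1→e | 1→e | 010011→c
Decoded message: ffgeec

ffgeec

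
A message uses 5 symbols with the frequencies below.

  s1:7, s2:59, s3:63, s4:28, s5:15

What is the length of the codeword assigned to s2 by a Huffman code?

Repeatedly merge the two smallest:
combine s1(7), s5(15) → 22
combine 22, s4(28) → 50
combine 50, s2(59) → 109
combine s3(63), 109 → 172
The subtree containing s2 is merged 2 times, so code length = 2.

2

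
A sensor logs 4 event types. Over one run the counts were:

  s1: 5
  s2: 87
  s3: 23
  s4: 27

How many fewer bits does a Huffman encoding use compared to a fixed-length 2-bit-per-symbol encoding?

Fixed-length: 2 bits × 142 symbols = 284 bits.
Huffman merges:
merge s1(5) and s3(23): 28
merge s4(27) and 28: 55
merge 55 and s2(87): 142
Huffman total = 28 + 55 + 142 = 225 bits.
Saving = 284 − 225 = 59 bits.

59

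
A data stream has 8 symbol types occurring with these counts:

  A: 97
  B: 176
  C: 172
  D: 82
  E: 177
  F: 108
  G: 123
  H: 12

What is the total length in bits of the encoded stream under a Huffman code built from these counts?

2758

Merge the two smallest weights repeatedly:
merge H(12) and D(82): 94
merge 94 and A(97): 191
merge F(108) and G(123): 231
merge C(172) and B(176): 348
merge E(177) and 191: 368
merge 231 and 348: 579
merge 368 and 579: 947
The encoded length is the sum of every internal node's weight: 94 + 191 + 231 + 348 + 368 + 579 + 947 = 2758 bits.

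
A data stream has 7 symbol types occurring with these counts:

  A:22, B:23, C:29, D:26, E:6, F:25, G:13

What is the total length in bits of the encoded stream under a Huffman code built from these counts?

Greedily combine the two least-frequent nodes:
E(6) + G(13) → 19
19 + A(22) → 41
B(23) + F(25) → 48
D(26) + C(29) → 55
41 + 48 → 89
55 + 89 → 144
Total encoded bits = sum of merged weights = 19 + 41 + 48 + 55 + 89 + 144 = 396.

396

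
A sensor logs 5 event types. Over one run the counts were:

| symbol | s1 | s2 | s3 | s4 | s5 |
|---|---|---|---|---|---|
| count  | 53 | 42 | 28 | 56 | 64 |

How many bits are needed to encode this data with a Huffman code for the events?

Greedily combine the two least-frequent nodes:
combine s3(28), s2(42) → 70
combine s1(53), s4(56) → 109
combine s5(64), 70 → 134
combine 109, 134 → 243
Total encoded bits = sum of merged weights = 70 + 109 + 134 + 243 = 556.

556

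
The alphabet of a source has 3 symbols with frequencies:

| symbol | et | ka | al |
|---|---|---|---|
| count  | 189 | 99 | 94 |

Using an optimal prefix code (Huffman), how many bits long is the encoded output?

575

Greedily combine the two least-frequent nodes:
al(94) + ka(99) → 193
et(189) + 193 → 382
Each symbol's bit-cost is frequency × depth; summing gives 575 bits (equivalently 193 + 382).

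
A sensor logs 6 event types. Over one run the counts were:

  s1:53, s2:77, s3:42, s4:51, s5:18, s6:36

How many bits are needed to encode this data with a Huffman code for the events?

Greedily combine the two least-frequent nodes:
combine s5(18), s6(36) → 54
combine s3(42), s4(51) → 93
combine s1(53), 54 → 107
combine s2(77), 93 → 170
combine 107, 170 → 277
The encoded length is the sum of every internal node's weight: 54 + 93 + 107 + 170 + 277 = 701 bits.

701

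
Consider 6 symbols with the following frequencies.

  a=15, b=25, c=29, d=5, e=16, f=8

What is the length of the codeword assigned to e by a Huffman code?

Repeatedly merge the two smallest:
d(5) + f(8) → 13
13 + a(15) → 28
e(16) + b(25) → 41
28 + c(29) → 57
41 + 57 → 98
e sits 2 levels below the root, so its codeword is 2 bits.

2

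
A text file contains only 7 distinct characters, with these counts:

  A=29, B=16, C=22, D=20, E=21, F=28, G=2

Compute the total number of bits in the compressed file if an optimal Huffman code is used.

Merge the two smallest weights repeatedly:
G(2) + B(16) → 18
18 + D(20) → 38
E(21) + C(22) → 43
F(28) + A(29) → 57
38 + 43 → 81
57 + 81 → 138
The encoded length is the sum of every internal node's weight: 18 + 38 + 43 + 57 + 81 + 138 = 375 bits.

375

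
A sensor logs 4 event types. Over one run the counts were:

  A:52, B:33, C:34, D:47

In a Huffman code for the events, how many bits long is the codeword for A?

Repeatedly merge the two smallest:
B(33) + C(34) → 67
D(47) + A(52) → 99
67 + 99 → 166
A's leaf is at depth 2, giving a 2-bit codeword.

2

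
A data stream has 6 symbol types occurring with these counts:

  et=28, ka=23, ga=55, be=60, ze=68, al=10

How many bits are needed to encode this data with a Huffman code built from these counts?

Greedily combine the two least-frequent nodes:
combine al(10), ka(23) → 33
combine et(28), 33 → 61
combine ga(55), be(60) → 115
combine 61, ze(68) → 129
combine 115, 129 → 244
Total encoded bits = sum of merged weights = 33 + 61 + 115 + 129 + 244 = 582.

582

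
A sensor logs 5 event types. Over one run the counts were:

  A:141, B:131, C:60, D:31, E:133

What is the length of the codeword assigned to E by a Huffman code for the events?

Huffman merges, smallest pair first:
combine D(31), C(60) → 91
combine 91, B(131) → 222
combine E(133), A(141) → 274
combine 222, 274 → 496
E's leaf is at depth 2, giving a 2-bit codeword.

2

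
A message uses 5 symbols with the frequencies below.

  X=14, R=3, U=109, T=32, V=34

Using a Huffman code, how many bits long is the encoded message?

Greedily combine the two least-frequent nodes:
combine R(3), X(14) → 17
combine 17, T(32) → 49
combine V(34), 49 → 83
combine 83, U(109) → 192
The encoded length is the sum of every internal node's weight: 17 + 49 + 83 + 192 = 341 bits.

341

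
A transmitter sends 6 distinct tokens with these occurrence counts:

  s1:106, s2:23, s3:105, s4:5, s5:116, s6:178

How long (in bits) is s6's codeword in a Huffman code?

2

Huffman merges, smallest pair first:
merge s4(5) and s2(23): 28
merge 28 and s3(105): 133
merge s1(106) and s5(116): 222
merge 133 and s6(178): 311
merge 222 and 311: 533
s6's leaf is at depth 2, giving a 2-bit codeword.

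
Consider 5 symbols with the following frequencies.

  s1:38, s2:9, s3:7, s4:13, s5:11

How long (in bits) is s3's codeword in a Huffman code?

3

Build the tree from the bottom:
merge s3(7) and s2(9): 16
merge s5(11) and s4(13): 24
merge 16 and 24: 40
merge s1(38) and 40: 78
s3 sits 3 levels below the root, so its codeword is 3 bits.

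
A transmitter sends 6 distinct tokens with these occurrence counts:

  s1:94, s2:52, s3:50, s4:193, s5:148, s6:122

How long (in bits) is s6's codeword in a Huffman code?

2

Repeatedly merge the two smallest:
merge s3(50) and s2(52): 102
merge s1(94) and 102: 196
merge s6(122) and s5(148): 270
merge s4(193) and 196: 389
merge 270 and 389: 659
The subtree containing s6 is merged 2 times, so code length = 2.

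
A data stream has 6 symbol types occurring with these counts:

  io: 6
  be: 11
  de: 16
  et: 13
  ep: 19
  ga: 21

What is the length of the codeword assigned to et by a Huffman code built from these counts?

Huffman merges, smallest pair first:
combine io(6), be(11) → 17
combine et(13), de(16) → 29
combine 17, ep(19) → 36
combine ga(21), 29 → 50
combine 36, 50 → 86
et sits 3 levels below the root, so its codeword is 3 bits.

3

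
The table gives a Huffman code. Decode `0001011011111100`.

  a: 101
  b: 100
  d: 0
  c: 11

Read left to right; each codeword is recognised as soon as it completes (prefix code):
  0→d | 0→d | 0→d | 101→a | 101→a | 11→c | 11→c | 100→b
Decoded message: dddaaccb

dddaaccb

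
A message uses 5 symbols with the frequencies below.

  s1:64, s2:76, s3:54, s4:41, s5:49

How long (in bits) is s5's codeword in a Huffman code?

3

Build the tree from the bottom:
merge s4(41) and s5(49): 90
merge s3(54) and s1(64): 118
merge s2(76) and 90: 166
merge 118 and 166: 284
s5's leaf is at depth 3, giving a 3-bit codeword.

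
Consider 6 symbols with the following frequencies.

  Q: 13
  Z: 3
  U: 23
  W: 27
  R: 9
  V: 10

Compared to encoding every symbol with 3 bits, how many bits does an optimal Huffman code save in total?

51

Fixed-length: 3 bits × 85 symbols = 255 bits.
Huffman merges:
Z(3) + R(9) → 12
V(10) + 12 → 22
Q(13) + 22 → 35
U(23) + W(27) → 50
35 + 50 → 85
Huffman total = 12 + 22 + 35 + 50 + 85 = 204 bits.
Saving = 255 − 204 = 51 bits.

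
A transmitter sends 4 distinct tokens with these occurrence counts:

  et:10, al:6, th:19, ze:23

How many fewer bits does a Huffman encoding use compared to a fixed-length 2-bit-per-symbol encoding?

Fixed-length: 2 bits × 58 symbols = 116 bits.
Huffman merges:
merge al(6) and et(10): 16
merge 16 and th(19): 35
merge ze(23) and 35: 58
Huffman total = 16 + 35 + 58 = 109 bits.
Saving = 116 − 109 = 7 bits.

7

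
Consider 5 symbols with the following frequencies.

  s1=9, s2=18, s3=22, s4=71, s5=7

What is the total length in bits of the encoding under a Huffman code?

Build the Huffman tree bottom-up:
s5(7) + s1(9) → 16
16 + s2(18) → 34
s3(22) + 34 → 56
56 + s4(71) → 127
The encoded length is the sum of every internal node's weight: 16 + 34 + 56 + 127 = 233 bits.

233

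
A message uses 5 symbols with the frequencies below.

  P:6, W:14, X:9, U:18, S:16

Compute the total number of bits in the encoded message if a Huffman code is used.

141

Merge the two smallest weights repeatedly:
merge P(6) and X(9): 15
merge W(14) and 15: 29
merge S(16) and U(18): 34
merge 29 and 34: 63
Total encoded bits = sum of merged weights = 15 + 29 + 34 + 63 = 141.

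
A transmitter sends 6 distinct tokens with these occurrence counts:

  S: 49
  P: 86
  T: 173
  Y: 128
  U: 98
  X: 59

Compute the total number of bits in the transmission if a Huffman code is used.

1478

Build the Huffman tree bottom-up:
merge S(49) and X(59): 108
merge P(86) and U(98): 184
merge 108 and Y(128): 236
merge T(173) and 184: 357
merge 236 and 357: 593
Total encoded bits = sum of merged weights = 108 + 184 + 236 + 357 + 593 = 1478.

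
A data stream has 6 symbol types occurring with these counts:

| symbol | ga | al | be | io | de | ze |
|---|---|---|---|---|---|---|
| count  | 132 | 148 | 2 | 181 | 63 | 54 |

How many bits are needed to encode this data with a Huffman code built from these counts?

Greedily combine the two least-frequent nodes:
be(2) + ze(54) → 56
56 + de(63) → 119
119 + ga(132) → 251
al(148) + io(181) → 329
251 + 329 → 580
Each symbol's bit-cost is frequency × depth; summing gives 1335 bits (equivalently 56 + 119 + 251 + 329 + 580).

1335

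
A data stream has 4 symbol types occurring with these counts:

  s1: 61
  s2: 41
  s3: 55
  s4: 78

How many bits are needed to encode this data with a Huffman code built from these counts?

Build the Huffman tree bottom-up:
s2(41) + s3(55) → 96
s1(61) + s4(78) → 139
96 + 139 → 235
Total encoded bits = sum of merged weights = 96 + 139 + 235 = 470.

470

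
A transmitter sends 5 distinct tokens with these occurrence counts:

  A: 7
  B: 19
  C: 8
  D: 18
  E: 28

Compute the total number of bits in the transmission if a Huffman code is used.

175

Merge the two smallest weights repeatedly:
merge A(7) and C(8): 15
merge 15 and D(18): 33
merge B(19) and E(28): 47
merge 33 and 47: 80
Each symbol's bit-cost is frequency × depth; summing gives 175 bits (equivalently 15 + 33 + 47 + 80).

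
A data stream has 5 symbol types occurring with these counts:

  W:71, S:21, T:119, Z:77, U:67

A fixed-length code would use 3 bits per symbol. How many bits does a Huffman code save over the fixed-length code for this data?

267

Fixed-length: 3 bits × 355 symbols = 1065 bits.
Huffman merges:
merge S(21) and U(67): 88
merge W(71) and Z(77): 148
merge 88 and T(119): 207
merge 148 and 207: 355
Huffman total = 88 + 148 + 207 + 355 = 798 bits.
Saving = 1065 − 798 = 267 bits.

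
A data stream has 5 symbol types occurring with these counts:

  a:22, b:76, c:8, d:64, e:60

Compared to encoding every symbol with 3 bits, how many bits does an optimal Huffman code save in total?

200

Fixed-length: 3 bits × 230 symbols = 690 bits.
Huffman merges:
combine c(8), a(22) → 30
combine 30, e(60) → 90
combine d(64), b(76) → 140
combine 90, 140 → 230
Huffman total = 30 + 90 + 140 + 230 = 490 bits.
Saving = 690 − 490 = 200 bits.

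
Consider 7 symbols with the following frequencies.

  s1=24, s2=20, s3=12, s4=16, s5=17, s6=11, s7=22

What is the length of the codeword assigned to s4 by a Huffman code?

3

Build the tree from the bottom:
merge s6(11) and s3(12): 23
merge s4(16) and s5(17): 33
merge s2(20) and s7(22): 42
merge 23 and s1(24): 47
merge 33 and 42: 75
merge 47 and 75: 122
s4's leaf is at depth 3, giving a 3-bit codeword.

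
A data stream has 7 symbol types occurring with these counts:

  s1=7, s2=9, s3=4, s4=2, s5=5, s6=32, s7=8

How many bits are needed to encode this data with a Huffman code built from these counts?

154

Build the Huffman tree bottom-up:
s4(2) + s3(4) → 6
s5(5) + 6 → 11
s1(7) + s7(8) → 15
s2(9) + 11 → 20
15 + 20 → 35
s6(32) + 35 → 67
Each symbol's bit-cost is frequency × depth; summing gives 154 bits (equivalently 6 + 11 + 15 + 20 + 35 + 67).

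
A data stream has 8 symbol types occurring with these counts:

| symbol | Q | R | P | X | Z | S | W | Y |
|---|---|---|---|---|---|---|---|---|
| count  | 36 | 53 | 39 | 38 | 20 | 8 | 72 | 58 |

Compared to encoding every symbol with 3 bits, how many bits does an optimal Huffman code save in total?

44

Fixed-length: 3 bits × 324 symbols = 972 bits.
Huffman merges:
combine S(8), Z(20) → 28
combine 28, Q(36) → 64
combine X(38), P(39) → 77
combine R(53), Y(58) → 111
combine 64, W(72) → 136
combine 77, 111 → 188
combine 136, 188 → 324
Huffman total = 28 + 64 + 77 + 111 + 136 + 188 + 324 = 928 bits.
Saving = 972 − 928 = 44 bits.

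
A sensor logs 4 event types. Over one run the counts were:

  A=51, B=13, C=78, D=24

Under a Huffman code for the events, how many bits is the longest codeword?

3

Merge the two lowest-weight nodes at each step:
merge B(13) and D(24): 37
merge 37 and A(51): 88
merge C(78) and 88: 166
Maximum depth reached is 3.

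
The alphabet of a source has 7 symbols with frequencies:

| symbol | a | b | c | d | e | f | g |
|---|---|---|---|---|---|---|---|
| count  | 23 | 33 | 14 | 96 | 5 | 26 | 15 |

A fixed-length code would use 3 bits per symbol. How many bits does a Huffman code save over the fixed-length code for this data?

Fixed-length: 3 bits × 212 symbols = 636 bits.
Huffman merges:
merge e(5) and c(14): 19
merge g(15) and 19: 34
merge a(23) and f(26): 49
merge b(33) and 34: 67
merge 49 and 67: 116
merge d(96) and 116: 212
Huffman total = 19 + 34 + 49 + 67 + 116 + 212 = 497 bits.
Saving = 636 − 497 = 139 bits.

139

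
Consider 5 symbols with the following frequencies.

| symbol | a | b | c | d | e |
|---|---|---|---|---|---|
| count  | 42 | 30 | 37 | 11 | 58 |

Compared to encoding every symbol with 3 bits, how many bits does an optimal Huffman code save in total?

Fixed-length: 3 bits × 178 symbols = 534 bits.
Huffman merges:
combine d(11), b(30) → 41
combine c(37), 41 → 78
combine a(42), e(58) → 100
combine 78, 100 → 178
Huffman total = 41 + 78 + 100 + 178 = 397 bits.
Saving = 534 − 397 = 137 bits.

137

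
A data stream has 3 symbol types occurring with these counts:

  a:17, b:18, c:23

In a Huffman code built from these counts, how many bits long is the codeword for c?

1

Build the tree from the bottom:
a(17) + b(18) → 35
c(23) + 35 → 58
c sits one level below the root: a 1-bit codeword.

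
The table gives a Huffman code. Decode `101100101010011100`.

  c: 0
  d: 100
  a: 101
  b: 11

adacdbd

Read left to right; each codeword is recognised as soon as it completes (prefix code):
  101→a | 100→d | 101→a | 0→c | 100→d | 11→b | 100→d
Decoded message: adacdbd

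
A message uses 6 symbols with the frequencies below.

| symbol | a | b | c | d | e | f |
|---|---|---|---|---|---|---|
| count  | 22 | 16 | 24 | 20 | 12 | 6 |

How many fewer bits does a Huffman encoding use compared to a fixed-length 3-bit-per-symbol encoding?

Fixed-length: 3 bits × 100 symbols = 300 bits.
Huffman merges:
merge f(6) and e(12): 18
merge b(16) and 18: 34
merge d(20) and a(22): 42
merge c(24) and 34: 58
merge 42 and 58: 100
Huffman total = 18 + 34 + 42 + 58 + 100 = 252 bits.
Saving = 300 − 252 = 48 bits.

48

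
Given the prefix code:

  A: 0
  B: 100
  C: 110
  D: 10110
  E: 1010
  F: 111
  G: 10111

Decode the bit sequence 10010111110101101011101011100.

BGCDGAGAA

Read left to right; each codeword is recognised as soon as it completes (prefix code):
  100→B | 10111→G | 110→C | 10110→D | 10111→G | 0→A | 10111→G | 0→A | 0→A
Decoded message: BGCDGAGAA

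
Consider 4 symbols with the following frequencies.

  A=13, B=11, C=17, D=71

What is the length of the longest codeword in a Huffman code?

3

Merge the two lowest-weight nodes at each step:
merge B(11) and A(13): 24
merge C(17) and 24: 41
merge 41 and D(71): 112
The rarest symbols sit at the bottom; the longest codeword is 3 bits.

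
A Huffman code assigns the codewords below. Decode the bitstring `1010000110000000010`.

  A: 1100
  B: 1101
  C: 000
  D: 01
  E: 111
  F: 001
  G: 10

Read left to right; each codeword is recognised as soon as it completes (prefix code):
  10→G | 10→G | 000→C | 1100→A | 000→C | 000→C | 10→G
Decoded message: GGCACCG

GGCACCG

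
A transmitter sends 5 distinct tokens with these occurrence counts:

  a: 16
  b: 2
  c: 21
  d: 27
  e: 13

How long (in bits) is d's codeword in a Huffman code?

Build the tree from the bottom:
merge b(2) and e(13): 15
merge 15 and a(16): 31
merge c(21) and d(27): 48
merge 31 and 48: 79
d sits 2 levels below the root, so its codeword is 2 bits.

2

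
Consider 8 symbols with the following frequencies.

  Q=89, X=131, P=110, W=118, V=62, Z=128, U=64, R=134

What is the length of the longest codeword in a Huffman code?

4

Merge the two lowest-weight nodes at each step:
merge V(62) and U(64): 126
merge Q(89) and P(110): 199
merge W(118) and 126: 244
merge Z(128) and X(131): 259
merge R(134) and 199: 333
merge 244 and 259: 503
merge 333 and 503: 836
The first pair merged (V, U) ends up deepest, at depth 4.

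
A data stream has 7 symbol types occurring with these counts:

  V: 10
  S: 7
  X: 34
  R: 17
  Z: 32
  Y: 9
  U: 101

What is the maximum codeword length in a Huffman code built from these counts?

Merge the two lowest-weight nodes at each step:
S(7) + Y(9) → 16
V(10) + 16 → 26
R(17) + 26 → 43
Z(32) + X(34) → 66
43 + 66 → 109
U(101) + 109 → 210
The rarest symbols sit at the bottom; the longest codeword is 5 bits.

5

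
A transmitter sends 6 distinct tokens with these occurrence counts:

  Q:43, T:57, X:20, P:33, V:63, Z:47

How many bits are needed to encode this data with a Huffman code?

Greedily combine the two least-frequent nodes:
X(20) + P(33) → 53
Q(43) + Z(47) → 90
53 + T(57) → 110
V(63) + 90 → 153
110 + 153 → 263
Each symbol's bit-cost is frequency × depth; summing gives 669 bits (equivalently 53 + 90 + 110 + 153 + 263).

669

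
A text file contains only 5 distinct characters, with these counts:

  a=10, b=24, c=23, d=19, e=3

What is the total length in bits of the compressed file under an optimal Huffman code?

Build the Huffman tree bottom-up:
combine e(3), a(10) → 13
combine 13, d(19) → 32
combine c(23), b(24) → 47
combine 32, 47 → 79
The encoded length is the sum of every internal node's weight: 13 + 32 + 47 + 79 = 171 bits.

171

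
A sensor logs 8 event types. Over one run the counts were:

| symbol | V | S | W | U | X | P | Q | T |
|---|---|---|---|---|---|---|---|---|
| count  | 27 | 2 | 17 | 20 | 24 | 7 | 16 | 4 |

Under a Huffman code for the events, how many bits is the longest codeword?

5

Merge the two lowest-weight nodes at each step:
merge S(2) and T(4): 6
merge 6 and P(7): 13
merge 13 and Q(16): 29
merge W(17) and U(20): 37
merge X(24) and V(27): 51
merge 29 and 37: 66
merge 51 and 66: 117
Maximum depth reached is 5.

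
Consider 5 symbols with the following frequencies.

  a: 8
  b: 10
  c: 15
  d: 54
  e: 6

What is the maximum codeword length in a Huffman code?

4

Merge the two lowest-weight nodes at each step:
merge e(6) and a(8): 14
merge b(10) and 14: 24
merge c(15) and 24: 39
merge 39 and d(54): 93
The first pair merged (e, a) ends up deepest, at depth 4.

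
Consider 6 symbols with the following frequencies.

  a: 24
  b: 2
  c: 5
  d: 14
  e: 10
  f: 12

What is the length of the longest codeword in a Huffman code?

Merge the two lowest-weight nodes at each step:
combine b(2), c(5) → 7
combine 7, e(10) → 17
combine f(12), d(14) → 26
combine 17, a(24) → 41
combine 26, 41 → 67
The rarest symbols sit at the bottom; the longest codeword is 4 bits.

4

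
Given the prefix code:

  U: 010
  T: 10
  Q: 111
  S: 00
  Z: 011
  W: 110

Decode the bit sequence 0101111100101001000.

Read left to right; each codeword is recognised as soon as it completes (prefix code):
  010→U | 111→Q | 110→W | 010→U | 10→T | 010→U | 00→S
Decoded message: UQWUTUS

UQWUTUS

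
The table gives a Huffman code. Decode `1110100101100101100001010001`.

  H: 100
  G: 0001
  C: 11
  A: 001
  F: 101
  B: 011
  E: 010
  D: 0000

Read left to right; each codeword is recognised as soon as it completes (prefix code):
  11→C | 101→F | 001→A | 011→B | 001→A | 011→B | 0000→D | 101→F | 0001→G
Decoded message: CFABABDFG

CFABABDFG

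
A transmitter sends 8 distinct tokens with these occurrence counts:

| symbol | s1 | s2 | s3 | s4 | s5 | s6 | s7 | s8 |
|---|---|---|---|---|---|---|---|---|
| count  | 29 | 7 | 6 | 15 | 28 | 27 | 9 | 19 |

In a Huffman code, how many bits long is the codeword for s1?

2

Build the tree from the bottom:
combine s3(6), s2(7) → 13
combine s7(9), 13 → 22
combine s4(15), s8(19) → 34
combine 22, s6(27) → 49
combine s5(28), s1(29) → 57
combine 34, 49 → 83
combine 57, 83 → 140
The subtree containing s1 is merged 2 times, so code length = 2.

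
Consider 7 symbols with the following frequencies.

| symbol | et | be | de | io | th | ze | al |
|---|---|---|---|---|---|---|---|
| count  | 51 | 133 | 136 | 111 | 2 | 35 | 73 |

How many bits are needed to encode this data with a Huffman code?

Build the Huffman tree bottom-up:
th(2) + ze(35) → 37
37 + et(51) → 88
al(73) + 88 → 161
io(111) + be(133) → 244
de(136) + 161 → 297
244 + 297 → 541
Total encoded bits = sum of merged weights = 37 + 88 + 161 + 244 + 297 + 541 = 1368.

1368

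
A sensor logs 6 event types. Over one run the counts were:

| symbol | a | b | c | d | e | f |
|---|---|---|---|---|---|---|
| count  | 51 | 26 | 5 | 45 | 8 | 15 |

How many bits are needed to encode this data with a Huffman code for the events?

341

Greedily combine the two least-frequent nodes:
combine c(5), e(8) → 13
combine 13, f(15) → 28
combine b(26), 28 → 54
combine d(45), a(51) → 96
combine 54, 96 → 150
Each symbol's bit-cost is frequency × depth; summing gives 341 bits (equivalently 13 + 28 + 54 + 96 + 150).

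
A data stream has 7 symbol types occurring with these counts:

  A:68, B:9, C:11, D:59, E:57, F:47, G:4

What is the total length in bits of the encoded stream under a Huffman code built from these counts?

Greedily combine the two least-frequent nodes:
combine G(4), B(9) → 13
combine C(11), 13 → 24
combine 24, F(47) → 71
combine E(57), D(59) → 116
combine A(68), 71 → 139
combine 116, 139 → 255
Total encoded bits = sum of merged weights = 13 + 24 + 71 + 116 + 139 + 255 = 618.

618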